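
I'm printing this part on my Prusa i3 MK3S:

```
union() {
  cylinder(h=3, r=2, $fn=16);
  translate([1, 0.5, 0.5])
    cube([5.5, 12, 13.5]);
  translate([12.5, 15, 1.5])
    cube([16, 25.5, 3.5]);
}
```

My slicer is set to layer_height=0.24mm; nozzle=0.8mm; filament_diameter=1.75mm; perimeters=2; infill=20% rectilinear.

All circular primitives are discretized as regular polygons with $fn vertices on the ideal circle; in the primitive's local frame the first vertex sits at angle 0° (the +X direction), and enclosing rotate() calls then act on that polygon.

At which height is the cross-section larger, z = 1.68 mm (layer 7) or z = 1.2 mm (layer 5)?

layer 7 (z = 1.68 mm)

Layer 7 (z = 1.68): the r=2 cylinder gives a regular 16-gon of circumradius 2 (constant along its height) (area = (16/2)·2.000²·sin(360°/16) = 12.25 mm²); the cube at (1, 0.5) is present — its section is the full 5.5×12 rectangle (area 66.00 mm²); the cube at (12.5, 15) (footprint 16×25.5) is included at this height (area 408.00 mm²); Combining (union): the regions partially overlap — summed areas 486.25 mm² minus the doubly-counted overlap 0.70 mm² gives 485.55 mm² — area = 485.55 mm². So its area = 485.55 mm². Layer 5 (z = 1.2): the r=2 cylinder gives a regular 16-gon of circumradius 2 (constant along its height) (area = (16/2)·2.000²·sin(360°/16) = 12.25 mm²); the cube at (1, 0.5) (footprint 5.5×12) is included at this height (area 66.00 mm²); the cube at (12.5, 15) does not reach this height (z outside [1.5, 5]); Merging all regions: the regions partially overlap — summed areas 78.25 mm² minus the doubly-counted overlap 0.70 mm² gives 77.55 mm² — area = 77.55 mm². So its area = 77.55 mm². Layer 7 is larger (485.55 vs 77.55 mm²).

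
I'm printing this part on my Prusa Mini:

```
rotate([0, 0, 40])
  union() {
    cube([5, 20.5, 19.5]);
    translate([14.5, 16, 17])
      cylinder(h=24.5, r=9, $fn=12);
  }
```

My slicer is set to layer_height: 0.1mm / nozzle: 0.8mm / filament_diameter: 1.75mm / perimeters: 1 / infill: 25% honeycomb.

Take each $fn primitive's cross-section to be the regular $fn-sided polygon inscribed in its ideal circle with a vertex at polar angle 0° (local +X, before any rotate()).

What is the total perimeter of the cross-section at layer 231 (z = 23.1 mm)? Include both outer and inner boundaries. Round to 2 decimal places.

At z = 23.1 mm: the cube is absent (z outside [0, 19.5]); the r=9 cylinder at (14.5, 16) contributes a regular 12-gon of circumradius 9 (perimeter = 2·12·9.000·sin(180°/12) = 55.90 mm); Merging all regions: only the r=9 cylinder at (14.5, 16) is present, so the union is just that shape — boundary = 55.90 mm; (whole slice rotated 40° about Z — lengths, areas and connectivity unchanged). Overall, the cross-section is a single solid region. Total boundary length (outer) = 55.90 mm.

55.90 mm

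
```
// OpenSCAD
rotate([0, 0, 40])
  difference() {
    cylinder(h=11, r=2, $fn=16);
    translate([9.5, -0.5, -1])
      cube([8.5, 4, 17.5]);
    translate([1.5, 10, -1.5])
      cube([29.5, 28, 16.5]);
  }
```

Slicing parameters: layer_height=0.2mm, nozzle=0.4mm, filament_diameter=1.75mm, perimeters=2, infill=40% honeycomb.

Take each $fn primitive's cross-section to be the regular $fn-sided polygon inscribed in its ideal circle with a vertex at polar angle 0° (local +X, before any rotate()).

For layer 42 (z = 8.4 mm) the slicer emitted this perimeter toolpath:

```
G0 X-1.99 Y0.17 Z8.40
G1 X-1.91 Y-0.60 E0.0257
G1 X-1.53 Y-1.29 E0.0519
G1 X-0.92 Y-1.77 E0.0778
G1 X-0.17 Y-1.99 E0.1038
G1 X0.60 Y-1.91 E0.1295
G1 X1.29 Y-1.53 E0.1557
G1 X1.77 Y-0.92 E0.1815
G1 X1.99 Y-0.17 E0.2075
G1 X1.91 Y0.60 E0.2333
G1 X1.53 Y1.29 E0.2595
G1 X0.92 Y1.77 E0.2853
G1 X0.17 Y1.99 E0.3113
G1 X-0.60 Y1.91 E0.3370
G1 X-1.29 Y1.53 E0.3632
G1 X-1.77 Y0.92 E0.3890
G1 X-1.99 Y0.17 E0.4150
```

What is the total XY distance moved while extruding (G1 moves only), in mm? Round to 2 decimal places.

12.48 mm

Sum the Euclidean lengths of each G1 segment: total = 12.48 mm.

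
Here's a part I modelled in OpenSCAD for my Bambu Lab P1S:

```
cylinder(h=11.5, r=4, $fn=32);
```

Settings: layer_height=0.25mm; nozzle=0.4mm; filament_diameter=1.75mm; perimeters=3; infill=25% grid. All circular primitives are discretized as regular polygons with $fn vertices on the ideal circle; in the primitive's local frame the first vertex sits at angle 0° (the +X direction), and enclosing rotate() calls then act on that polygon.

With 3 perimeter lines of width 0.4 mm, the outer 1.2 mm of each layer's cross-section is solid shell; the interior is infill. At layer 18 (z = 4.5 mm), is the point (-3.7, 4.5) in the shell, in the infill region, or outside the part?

outside

At z = 4.5 mm: the r=4 cylinder gives a regular 32-gon of circumradius 4 (constant along its height). Overall, the cross-section is a single solid region. The nearest boundary edge runs (-2.22, 3.33)→(-2.83, 2.83); distance from the point to it = 1.85 mm. The point is not inside any of the regions above, so it lies outside the cross-section (1.85 mm from the nearest boundary).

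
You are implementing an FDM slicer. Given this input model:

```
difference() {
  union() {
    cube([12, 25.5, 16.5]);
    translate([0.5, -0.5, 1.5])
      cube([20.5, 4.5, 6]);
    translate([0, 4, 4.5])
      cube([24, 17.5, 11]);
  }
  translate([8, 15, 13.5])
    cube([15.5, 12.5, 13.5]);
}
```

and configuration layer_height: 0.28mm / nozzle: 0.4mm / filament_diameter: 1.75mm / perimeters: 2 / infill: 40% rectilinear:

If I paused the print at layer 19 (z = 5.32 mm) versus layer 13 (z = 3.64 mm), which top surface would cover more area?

layer 19 (z = 5.32 mm)

Layer 19 (z = 5.32): the cube is present — its section is the full 12×25.5 rectangle (area 306.00 mm²); the 20.5×4.5 cube at (0.5, -0.5) contributes its full rectangle (area 92.25 mm²); the cube at (0, 4) is present — its section is the full 24×17.5 rectangle (area 420.00 mm²); Combining (union): the regions partially overlap — summed areas 818.25 mm² minus the doubly-counted overlap 256.00 mm² gives 562.25 mm² — area = 562.25 mm²; the cube at (8, 15) does not reach this height (z outside [13.5, 27]); Taking the first minus the rest: none of the subtracted shapes is present at this height, so the result so far is unchanged — area = 562.25 mm². So its area = 562.25 mm². Layer 13 (z = 3.64): the cube is present — its section is the full 12×25.5 rectangle (area 306.00 mm²); the 20.5×4.5 cube at (0.5, -0.5) contributes its full rectangle (area 92.25 mm²); the cube at (0, 4) does not reach this height (z outside [4.5, 15.5]); Merging all regions: the regions partially overlap — summed areas 398.25 mm² minus the doubly-counted overlap 46.00 mm² gives 352.25 mm² — area = 352.25 mm²; the cube at (8, 15) is not intersected at this z (z outside [13.5, 27]); Taking the first minus the rest: none of the subtracted shapes is present at this height, so that combined region is unchanged — area = 352.25 mm². So its area = 352.25 mm². Layer 19 is larger (562.25 vs 352.25 mm²).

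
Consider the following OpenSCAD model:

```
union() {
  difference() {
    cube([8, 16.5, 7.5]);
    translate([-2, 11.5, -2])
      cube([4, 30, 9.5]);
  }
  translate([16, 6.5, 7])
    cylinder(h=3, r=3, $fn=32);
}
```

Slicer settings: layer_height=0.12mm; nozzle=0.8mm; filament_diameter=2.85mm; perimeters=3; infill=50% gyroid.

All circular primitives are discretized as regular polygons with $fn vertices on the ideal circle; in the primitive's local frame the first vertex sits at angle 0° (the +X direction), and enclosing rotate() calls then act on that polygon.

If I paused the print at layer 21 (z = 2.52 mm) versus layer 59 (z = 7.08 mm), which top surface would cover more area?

layer 59 (z = 7.08 mm)

Layer 21 (z = 2.52): the cube (footprint 8×16.5) is included at this height (area 132.00 mm²); the 4×30 cube at (-2, 11.5) contributes its full rectangle (area 120.00 mm²); Taking the first minus the rest: starting from the 8×16.5 cube (132.00 mm²), the 4×30 cube at (-2, 11.5) partially overlaps it — only the 10.00 mm² overlap (of its 120.00 mm²) is removed, clipping the outline — area = 122.00 mm²; the cylinder at (16, 6.5) is absent (z outside [7, 10]); Combining (union): only the result so far is present, so the union is just that shape — area = 122.00 mm². So its area = 122.00 mm². Layer 59 (z = 7.08): the cube is present — its section is the full 8×16.5 rectangle (area 132.00 mm²); the cube at (-2, 11.5) is present — its section is the full 4×30 rectangle (area 120.00 mm²); After the difference (first − rest): starting from the 8×16.5 cube (132.00 mm²), the 4×30 cube at (-2, 11.5) partially overlaps it — only the 10.00 mm² overlap (of its 120.00 mm²) is removed, clipping the outline — area = 122.00 mm²; the r=3 cylinder at (16, 6.5) contributes a regular 32-gon of circumradius 3 (area = (32/2)·3.000²·sin(360°/32) = 28.09 mm²); Taking the union: the 2 present regions are separate (no shared area or edge), so areas and boundary lengths simply add and each stays a separate island — area = 150.09 mm². So its area = 150.09 mm². Layer 59 is larger (150.09 vs 122.00 mm²).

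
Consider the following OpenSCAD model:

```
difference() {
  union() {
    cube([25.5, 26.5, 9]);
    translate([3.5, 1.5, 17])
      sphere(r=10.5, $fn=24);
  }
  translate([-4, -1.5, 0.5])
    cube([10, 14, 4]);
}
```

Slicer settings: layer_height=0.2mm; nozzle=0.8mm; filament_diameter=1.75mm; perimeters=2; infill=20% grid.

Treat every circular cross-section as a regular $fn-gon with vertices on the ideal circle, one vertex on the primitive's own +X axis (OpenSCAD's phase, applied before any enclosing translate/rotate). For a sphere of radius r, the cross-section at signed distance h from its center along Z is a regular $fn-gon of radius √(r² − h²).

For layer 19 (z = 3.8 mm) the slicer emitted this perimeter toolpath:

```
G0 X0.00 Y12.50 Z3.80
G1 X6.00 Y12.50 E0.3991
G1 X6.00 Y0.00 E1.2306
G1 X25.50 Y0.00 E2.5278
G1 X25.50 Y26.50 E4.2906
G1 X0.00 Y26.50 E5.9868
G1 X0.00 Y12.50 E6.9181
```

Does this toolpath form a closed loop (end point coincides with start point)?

Start point (G0): (0.00, 12.50). End point (last G1): the path returns to the start — closed.

yes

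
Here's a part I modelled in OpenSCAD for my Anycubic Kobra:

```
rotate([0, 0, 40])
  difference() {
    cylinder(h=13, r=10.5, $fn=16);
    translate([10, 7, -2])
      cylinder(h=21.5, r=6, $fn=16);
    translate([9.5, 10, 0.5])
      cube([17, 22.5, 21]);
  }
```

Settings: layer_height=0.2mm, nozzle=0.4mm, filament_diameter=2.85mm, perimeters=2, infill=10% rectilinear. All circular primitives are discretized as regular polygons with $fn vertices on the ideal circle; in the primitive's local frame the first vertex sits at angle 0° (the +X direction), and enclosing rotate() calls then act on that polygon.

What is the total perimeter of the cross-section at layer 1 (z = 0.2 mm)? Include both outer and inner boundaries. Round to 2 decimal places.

At z = 0.2 mm: the r=10.5 cylinder gives a regular 16-gon of circumradius 10.5 (constant along its height) (perimeter = 2·16·10.500·sin(180°/16) = 65.55 mm); the r=6 cylinder at (10, 7) contributes a regular 16-gon of circumradius 6 (perimeter = 2·16·6.000·sin(180°/16) = 37.46 mm); the cube at (9.5, 10) is not intersected at this z (z outside [0.5, 21.5]); Subtracting the remaining from the first: starting from the r=10.5 cylinder, the r=6 cylinder at (10, 7) partially overlaps it — only the 28.47 mm² overlap (of its 110.21 mm²) is removed, clipping the outline — boundary = 67.02 mm; (whole slice rotated 40° about Z — lengths, areas and connectivity unchanged). Overall, the cross-section is a single solid region. Total boundary length (outer) = 67.02 mm.

67.02 mm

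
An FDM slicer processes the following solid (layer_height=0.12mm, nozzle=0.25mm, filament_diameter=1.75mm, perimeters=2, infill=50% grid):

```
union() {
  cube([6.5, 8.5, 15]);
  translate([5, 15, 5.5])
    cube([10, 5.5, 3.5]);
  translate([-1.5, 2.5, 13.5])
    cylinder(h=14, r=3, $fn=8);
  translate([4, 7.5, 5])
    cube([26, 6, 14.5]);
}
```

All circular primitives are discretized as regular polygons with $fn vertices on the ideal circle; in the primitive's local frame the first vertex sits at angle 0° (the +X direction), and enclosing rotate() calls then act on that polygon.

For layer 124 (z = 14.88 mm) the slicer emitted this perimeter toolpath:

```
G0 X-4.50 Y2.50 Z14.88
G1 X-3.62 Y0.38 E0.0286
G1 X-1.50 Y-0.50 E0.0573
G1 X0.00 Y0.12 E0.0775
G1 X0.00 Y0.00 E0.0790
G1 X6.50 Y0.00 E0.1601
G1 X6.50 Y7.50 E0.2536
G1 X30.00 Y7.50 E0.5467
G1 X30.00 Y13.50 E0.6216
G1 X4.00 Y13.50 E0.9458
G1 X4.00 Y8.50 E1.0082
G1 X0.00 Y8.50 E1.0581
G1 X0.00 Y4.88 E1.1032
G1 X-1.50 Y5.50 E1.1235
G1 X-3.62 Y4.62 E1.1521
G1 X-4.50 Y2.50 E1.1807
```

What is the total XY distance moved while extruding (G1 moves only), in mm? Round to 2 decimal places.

Sum the Euclidean lengths of each G1 segment: total = 94.67 mm.

94.67 mm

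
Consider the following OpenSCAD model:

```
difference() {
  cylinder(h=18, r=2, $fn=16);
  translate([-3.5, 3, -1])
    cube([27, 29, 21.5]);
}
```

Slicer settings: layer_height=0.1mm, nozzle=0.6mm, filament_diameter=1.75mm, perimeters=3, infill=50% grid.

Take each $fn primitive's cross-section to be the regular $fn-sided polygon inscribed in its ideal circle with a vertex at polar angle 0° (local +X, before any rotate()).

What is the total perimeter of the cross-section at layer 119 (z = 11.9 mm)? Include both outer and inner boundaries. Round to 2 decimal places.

At z = 11.9 mm: the cylinder: section is a regular 16-gon, circumradius r=2 (perimeter = 2·16·2.000·sin(180°/16) = 12.49 mm); the 27×29 cube at (-3.5, 3) contributes its full rectangle (perimeter 112.00 mm); Taking the first minus the rest: starting from the r=2 cylinder, the 27×29 cube at (-3.5, 3) misses the remaining region (no effect) — boundary = 12.49 mm. Overall, the cross-section is a single solid region. Total boundary length (outer) = 12.49 mm.

12.49 mm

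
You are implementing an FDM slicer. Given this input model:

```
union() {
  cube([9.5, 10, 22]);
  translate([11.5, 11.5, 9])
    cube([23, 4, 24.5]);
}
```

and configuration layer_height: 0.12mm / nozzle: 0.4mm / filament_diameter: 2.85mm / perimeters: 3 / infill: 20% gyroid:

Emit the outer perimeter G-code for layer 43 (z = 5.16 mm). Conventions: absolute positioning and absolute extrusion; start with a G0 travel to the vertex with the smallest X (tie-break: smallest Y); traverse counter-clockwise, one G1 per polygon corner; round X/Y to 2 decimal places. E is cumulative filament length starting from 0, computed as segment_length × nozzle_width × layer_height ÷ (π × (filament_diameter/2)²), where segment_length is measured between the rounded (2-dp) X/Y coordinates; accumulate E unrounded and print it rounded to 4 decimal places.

At z = 5.16 mm: the cube (footprint 9.5×10) is included at this height; the cube at (11.5, 11.5) is not intersected at this z (z outside [9, 33.5]); Taking the union: only the 9.5×10 cube is present, so the union is just that shape — 1 connected region. The outline is a single polygon with 4 vertices. Extrusion per mm of travel: 0.4 × 0.12 / (π × 1.425²) = 0.007524. Accumulating E over each segment gives final E = 0.2934.

G0 X0.00 Y0.00 Z5.16
G1 X9.50 Y0.00 E0.0715
G1 X9.50 Y10.00 E0.1467
G1 X0.00 Y10.00 E0.2182
G1 X0.00 Y0.00 E0.2934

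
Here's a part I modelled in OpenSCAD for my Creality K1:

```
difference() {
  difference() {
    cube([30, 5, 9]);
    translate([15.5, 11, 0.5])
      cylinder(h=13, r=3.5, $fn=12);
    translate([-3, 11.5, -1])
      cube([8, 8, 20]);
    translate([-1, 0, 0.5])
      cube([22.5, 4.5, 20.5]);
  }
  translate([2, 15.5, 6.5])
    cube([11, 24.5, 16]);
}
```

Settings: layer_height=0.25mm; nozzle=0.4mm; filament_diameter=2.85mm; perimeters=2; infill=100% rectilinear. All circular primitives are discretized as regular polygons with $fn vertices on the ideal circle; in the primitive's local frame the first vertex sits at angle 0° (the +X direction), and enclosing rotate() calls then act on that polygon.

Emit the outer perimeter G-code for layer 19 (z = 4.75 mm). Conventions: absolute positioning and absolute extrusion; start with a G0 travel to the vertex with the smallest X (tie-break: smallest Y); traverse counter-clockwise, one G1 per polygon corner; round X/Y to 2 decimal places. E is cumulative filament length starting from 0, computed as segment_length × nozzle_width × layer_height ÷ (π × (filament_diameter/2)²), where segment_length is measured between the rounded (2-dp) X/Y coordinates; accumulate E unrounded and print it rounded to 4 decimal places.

At z = 4.75 mm: the cube is present — its section is the full 30×5 rectangle; the r=3.5 cylinder at (15.5, 11) gives a regular 12-gon of circumradius 3.5 (constant along its height); the cube at (-3, 11.5) is present — its section is the full 8×8 rectangle; the cube at (-1, 0) is present — its section is the full 22.5×4.5 rectangle; Subtracting the remaining from the first: starting from the 30×5 cube, the r=3.5 cylinder at (15.5, 11) misses the remaining region (no effect); the 8×8 cube at (-3, 11.5) misses the remaining region (no effect); the 22.5×4.5 cube at (-1, 0) partially overlaps it — only the 96.75 mm² overlap (of its 101.25 mm²) is removed, clipping the outline — 1 connected region; the cube at (2, 15.5) does not reach this height (z outside [6.5, 22.5]); Subtracting the remaining from the first: none of the subtracted shapes is present at this height, so that combined region is unchanged — 1 connected region. The outline is a single polygon with 6 vertices. Extrusion per mm of travel: 0.4 × 0.25 / (π × 1.425²) = 0.015675. Accumulating E over each segment gives final E = 1.0973.

G0 X0.00 Y4.50 Z4.75
G1 X21.50 Y4.50 E0.3370
G1 X21.50 Y0.00 E0.4076
G1 X30.00 Y0.00 E0.5408
G1 X30.00 Y5.00 E0.6192
G1 X0.00 Y5.00 E1.0894
G1 X0.00 Y4.50 E1.0973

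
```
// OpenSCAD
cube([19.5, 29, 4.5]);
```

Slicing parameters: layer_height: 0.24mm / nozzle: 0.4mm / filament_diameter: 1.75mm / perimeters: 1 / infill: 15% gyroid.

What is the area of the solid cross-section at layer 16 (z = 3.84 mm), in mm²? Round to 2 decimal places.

At z = 3.84 mm: the cube is present — its section is the full 19.5×29 rectangle (area 565.50 mm²). Overall, the cross-section is a single solid region. Net area = 565.50 mm².

565.50 mm²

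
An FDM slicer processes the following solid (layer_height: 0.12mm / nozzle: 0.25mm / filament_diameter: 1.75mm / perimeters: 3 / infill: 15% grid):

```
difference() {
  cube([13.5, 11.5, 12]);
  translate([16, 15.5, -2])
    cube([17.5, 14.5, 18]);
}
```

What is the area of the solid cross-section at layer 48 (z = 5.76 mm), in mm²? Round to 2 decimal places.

155.25 mm²

At z = 5.76 mm: the cube (footprint 13.5×11.5) is included at this height (area 155.25 mm²); the 17.5×14.5 cube at (16, 15.5) contributes its full rectangle (area 253.75 mm²); Taking the first minus the rest: starting from the 13.5×11.5 cube (155.25 mm²), the 17.5×14.5 cube at (16, 15.5) misses the remaining region (no effect) — area = 155.25 mm². Overall, the cross-section is a single solid region. Net area = 155.25 mm².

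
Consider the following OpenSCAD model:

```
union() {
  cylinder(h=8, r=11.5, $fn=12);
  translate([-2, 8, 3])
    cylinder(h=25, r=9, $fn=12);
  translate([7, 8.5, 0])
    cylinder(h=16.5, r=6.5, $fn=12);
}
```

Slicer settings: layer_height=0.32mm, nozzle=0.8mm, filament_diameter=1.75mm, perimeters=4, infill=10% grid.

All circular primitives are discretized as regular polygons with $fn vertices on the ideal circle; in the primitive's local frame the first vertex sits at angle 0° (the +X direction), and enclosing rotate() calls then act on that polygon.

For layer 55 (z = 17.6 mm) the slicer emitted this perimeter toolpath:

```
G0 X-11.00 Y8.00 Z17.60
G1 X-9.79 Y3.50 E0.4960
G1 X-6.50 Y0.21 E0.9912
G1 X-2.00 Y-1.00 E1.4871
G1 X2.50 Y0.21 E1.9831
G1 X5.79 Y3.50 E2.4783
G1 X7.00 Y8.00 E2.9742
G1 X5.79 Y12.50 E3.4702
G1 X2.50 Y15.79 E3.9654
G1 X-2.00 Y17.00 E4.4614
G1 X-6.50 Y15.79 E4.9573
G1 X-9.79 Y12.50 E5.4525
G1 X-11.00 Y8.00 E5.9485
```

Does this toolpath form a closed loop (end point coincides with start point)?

yes

Start point (G0): (-11.00, 8.00). End point (last G1): the path returns to the start — closed.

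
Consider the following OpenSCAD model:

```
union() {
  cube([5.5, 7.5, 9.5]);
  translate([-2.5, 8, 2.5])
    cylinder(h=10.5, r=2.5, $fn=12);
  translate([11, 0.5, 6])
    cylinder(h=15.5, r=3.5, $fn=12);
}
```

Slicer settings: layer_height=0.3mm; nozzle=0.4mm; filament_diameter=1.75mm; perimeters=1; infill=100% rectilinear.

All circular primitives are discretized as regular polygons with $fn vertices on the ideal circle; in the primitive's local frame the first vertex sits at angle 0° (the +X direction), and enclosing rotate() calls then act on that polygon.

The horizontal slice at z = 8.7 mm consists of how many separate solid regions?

3

At z = 8.7 mm: the cube (footprint 5.5×7.5) is included at this height; the cylinder at (-2.5, 8): section is a regular 12-gon, circumradius r=2.5; the r=3.5 cylinder at (11, 0.5) gives a regular 12-gon of circumradius 3.5 (constant along its height); Taking the union: the 3 present regions are separate (no shared area or edge), so areas and boundary lengths simply add and each stays a separate island — 3 connected regions. The result has 3 disconnected regions.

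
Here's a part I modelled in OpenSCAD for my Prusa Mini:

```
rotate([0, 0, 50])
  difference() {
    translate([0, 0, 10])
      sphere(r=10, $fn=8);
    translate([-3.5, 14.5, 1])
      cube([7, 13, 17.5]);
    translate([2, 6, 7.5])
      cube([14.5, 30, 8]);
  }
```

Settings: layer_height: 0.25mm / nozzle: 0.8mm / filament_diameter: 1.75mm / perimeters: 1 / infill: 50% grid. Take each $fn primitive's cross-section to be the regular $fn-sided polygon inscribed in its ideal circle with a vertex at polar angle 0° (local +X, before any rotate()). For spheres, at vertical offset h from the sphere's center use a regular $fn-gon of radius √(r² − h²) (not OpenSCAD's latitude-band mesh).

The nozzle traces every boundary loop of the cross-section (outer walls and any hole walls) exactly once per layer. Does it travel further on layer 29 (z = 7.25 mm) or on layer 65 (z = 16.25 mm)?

layer 29 (z = 7.25 mm)

Layer 29 (z = 7.25): the sphere: section is a regular 8-gon, circumradius = √(r²−h²) = √(10²−2.75²) = 9.614 (perimeter = 2·8·9.614·sin(180°/8) = 58.87 mm); the cube at (-3.5, 14.5) is present — its section is the full 7×13 rectangle (perimeter 40.00 mm); the cube at (2, 6) is absent (z outside [7.5, 15.5]); Subtracting the remaining from the first: starting from the r=10 sphere, the 7×13 cube at (-3.5, 14.5) misses the remaining region (no effect) — boundary = 58.87 mm; (whole slice rotated 50° about Z — lengths, areas and connectivity unchanged). So its perimeter = 58.87 mm. Layer 65 (z = 16.25): the r=10 sphere contributes a regular 8-gon of circumradius √(10²−6.25²) = 7.806 (perimeter = 2·8·7.806·sin(180°/8) = 47.80 mm); the cube at (-3.5, 14.5) (footprint 7×13) is included at this height (perimeter 40.00 mm); the cube at (2, 6) is absent (z outside [7.5, 15.5]); After the difference (first − rest): starting from the r=10 sphere, the 7×13 cube at (-3.5, 14.5) misses the remaining region (no effect) — boundary = 47.80 mm; (whole slice rotated 50° about Z — lengths, areas and connectivity unchanged). So its perimeter = 47.80 mm. Layer 29 is larger (58.87 vs 47.80 mm).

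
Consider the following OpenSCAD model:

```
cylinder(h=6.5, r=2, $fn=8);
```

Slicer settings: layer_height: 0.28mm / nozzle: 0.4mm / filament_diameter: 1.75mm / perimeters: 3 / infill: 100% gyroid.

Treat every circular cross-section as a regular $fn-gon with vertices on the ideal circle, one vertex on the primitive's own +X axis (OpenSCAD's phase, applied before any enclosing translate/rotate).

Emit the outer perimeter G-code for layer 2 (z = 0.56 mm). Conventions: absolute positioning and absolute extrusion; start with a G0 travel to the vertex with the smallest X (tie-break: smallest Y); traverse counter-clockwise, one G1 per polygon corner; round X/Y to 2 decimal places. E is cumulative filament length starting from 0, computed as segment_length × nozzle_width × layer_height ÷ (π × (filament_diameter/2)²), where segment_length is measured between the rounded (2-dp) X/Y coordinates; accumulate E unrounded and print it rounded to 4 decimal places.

G0 X-2.00 Y0.00 Z0.56
G1 X-1.41 Y-1.41 E0.0712
G1 X0.00 Y-2.00 E0.1423
G1 X1.41 Y-1.41 E0.2135
G1 X2.00 Y0.00 E0.2847
G1 X1.41 Y1.41 E0.3559
G1 X0.00 Y2.00 E0.4270
G1 X-1.41 Y1.41 E0.4982
G1 X-2.00 Y0.00 E0.5694

At z = 0.56 mm: the cylinder: section is a regular 8-gon, circumradius r=2. The outline is a single polygon with 8 vertices. Extrusion per mm of travel: 0.4 × 0.28 / (π × 0.875²) = 0.046564. Accumulating E over each segment gives final E = 0.5694.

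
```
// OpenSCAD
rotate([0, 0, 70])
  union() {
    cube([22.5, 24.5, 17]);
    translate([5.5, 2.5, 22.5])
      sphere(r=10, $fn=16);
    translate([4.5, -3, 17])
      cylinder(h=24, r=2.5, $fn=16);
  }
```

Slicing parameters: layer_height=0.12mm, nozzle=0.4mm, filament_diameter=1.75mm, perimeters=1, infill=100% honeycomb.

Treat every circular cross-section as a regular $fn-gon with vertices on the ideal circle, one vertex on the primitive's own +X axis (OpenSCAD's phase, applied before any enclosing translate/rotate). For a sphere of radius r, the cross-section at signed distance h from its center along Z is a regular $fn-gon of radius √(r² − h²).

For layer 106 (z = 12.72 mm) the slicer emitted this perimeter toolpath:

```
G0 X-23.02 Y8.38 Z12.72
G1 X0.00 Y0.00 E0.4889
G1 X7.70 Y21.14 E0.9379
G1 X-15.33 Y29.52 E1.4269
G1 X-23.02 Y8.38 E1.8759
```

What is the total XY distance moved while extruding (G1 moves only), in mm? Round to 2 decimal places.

94.00 mm

Sum the Euclidean lengths of each G1 segment: total = 94.00 mm.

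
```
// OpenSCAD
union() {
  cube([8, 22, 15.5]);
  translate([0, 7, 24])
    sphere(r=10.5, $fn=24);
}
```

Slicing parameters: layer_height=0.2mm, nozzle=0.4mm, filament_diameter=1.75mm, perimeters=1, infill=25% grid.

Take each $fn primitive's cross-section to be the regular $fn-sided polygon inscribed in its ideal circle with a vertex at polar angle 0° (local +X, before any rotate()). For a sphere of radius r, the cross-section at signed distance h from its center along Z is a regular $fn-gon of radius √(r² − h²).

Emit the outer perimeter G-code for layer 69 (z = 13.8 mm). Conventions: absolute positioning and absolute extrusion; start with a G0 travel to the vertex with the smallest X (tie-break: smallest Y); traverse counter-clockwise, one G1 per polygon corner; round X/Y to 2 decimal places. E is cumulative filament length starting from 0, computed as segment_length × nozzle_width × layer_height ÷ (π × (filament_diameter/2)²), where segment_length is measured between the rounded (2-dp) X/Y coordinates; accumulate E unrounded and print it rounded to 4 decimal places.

G0 X-2.49 Y7.00 Z13.80
G1 X-2.41 Y6.36 E0.0215
G1 X-2.16 Y5.75 E0.0434
G1 X-1.76 Y5.24 E0.0649
G1 X-1.25 Y4.84 E0.0865
G1 X-0.64 Y4.59 E0.1084
G1 X0.00 Y4.51 E0.1299
G1 X0.00 Y0.00 E0.2799
G1 X8.00 Y0.00 E0.5460
G1 X8.00 Y22.00 E1.2777
G1 X0.00 Y22.00 E1.5438
G1 X0.00 Y9.49 E1.9598
G1 X-0.64 Y9.41 E1.9813
G1 X-1.25 Y9.16 E2.0032
G1 X-1.76 Y8.76 E2.0248
G1 X-2.16 Y8.25 E2.0463
G1 X-2.41 Y7.64 E2.0683
G1 X-2.49 Y7.00 E2.0897

At z = 13.8 mm: the cube (footprint 8×22) is included at this height; the r=10.5 sphere at (0, 7) contributes a regular 24-gon of circumradius √(10.5²−10.2²) = 2.492; Merging all regions: the regions partially overlap (shared area 9.64 mm²), so overlapping operands fuse into one piece — 1 connected region. The outline is a single polygon with 17 vertices. Extrusion per mm of travel: 0.4 × 0.2 / (π × 0.875²) = 0.033260. Accumulating E over each segment gives final E = 2.0897.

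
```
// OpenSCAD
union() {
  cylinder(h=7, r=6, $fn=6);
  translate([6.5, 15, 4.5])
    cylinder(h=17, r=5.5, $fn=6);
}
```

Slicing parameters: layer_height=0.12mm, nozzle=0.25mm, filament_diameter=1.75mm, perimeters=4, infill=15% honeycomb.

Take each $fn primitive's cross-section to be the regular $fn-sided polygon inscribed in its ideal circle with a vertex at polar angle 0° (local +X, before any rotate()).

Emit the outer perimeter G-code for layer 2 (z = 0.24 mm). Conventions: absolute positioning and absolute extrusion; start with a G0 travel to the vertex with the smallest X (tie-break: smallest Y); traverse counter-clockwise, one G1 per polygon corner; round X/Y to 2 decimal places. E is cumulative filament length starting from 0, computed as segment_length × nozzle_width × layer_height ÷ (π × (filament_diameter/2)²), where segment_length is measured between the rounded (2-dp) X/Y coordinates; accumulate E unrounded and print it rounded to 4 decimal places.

At z = 0.24 mm: the r=6 cylinder contributes a regular 6-gon of circumradius 6; the cylinder at (6.5, 15) does not reach this height (z outside [4.5, 21.5]); Taking the union: only the r=6 cylinder is present, so the union is just that shape — 1 connected region. The outline is a single polygon with 6 vertices. Extrusion per mm of travel: 0.25 × 0.12 / (π × 0.875²) = 0.012473. Accumulating E over each segment gives final E = 0.4492.

G0 X-6.00 Y0.00 Z0.24
G1 X-3.00 Y-5.20 E0.0749
G1 X3.00 Y-5.20 E0.1497
G1 X6.00 Y0.00 E0.2246
G1 X3.00 Y5.20 E0.2995
G1 X-3.00 Y5.20 E0.3743
G1 X-6.00 Y0.00 E0.4492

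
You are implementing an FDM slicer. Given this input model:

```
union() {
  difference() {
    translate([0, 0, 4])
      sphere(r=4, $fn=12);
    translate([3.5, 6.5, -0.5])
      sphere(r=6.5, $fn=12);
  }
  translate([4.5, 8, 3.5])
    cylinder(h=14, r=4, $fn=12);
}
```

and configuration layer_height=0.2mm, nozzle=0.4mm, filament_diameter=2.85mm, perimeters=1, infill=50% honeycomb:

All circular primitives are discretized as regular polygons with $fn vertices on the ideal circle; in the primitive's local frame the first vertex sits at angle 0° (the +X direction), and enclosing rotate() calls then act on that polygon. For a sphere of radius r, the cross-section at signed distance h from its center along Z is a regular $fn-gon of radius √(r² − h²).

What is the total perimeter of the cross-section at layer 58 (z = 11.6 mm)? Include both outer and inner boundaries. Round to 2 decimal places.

At z = 11.6 mm: the sphere does not reach this height (|z−center|=7.600 > r=4); the sphere at (3.5, 6.5) is not intersected at this z (|z−center|=12.100 > r=6.5); After the difference (first − rest): the first operand is absent here, so nothing remains; the cylinder at (4.5, 8): section is a regular 12-gon, circumradius r=4 (perimeter = 2·12·4.000·sin(180°/12) = 24.85 mm); Combining (union): only the r=4 cylinder at (4.5, 8) is present, so the union is just that shape — boundary = 24.85 mm. Overall, the cross-section is a single solid region. Total boundary length (outer) = 24.85 mm.

24.85 mm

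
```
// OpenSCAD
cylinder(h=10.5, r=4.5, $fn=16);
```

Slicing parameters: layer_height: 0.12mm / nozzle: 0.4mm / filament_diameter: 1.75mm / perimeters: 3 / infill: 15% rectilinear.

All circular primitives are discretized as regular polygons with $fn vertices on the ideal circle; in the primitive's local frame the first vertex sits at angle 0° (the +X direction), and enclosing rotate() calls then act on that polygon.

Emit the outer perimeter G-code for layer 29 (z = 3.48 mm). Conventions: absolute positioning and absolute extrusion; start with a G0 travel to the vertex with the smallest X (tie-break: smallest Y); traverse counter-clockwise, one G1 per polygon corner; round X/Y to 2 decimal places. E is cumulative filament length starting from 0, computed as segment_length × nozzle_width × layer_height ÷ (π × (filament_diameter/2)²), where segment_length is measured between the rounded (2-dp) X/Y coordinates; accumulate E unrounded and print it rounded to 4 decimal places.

At z = 3.48 mm: the cylinder: section is a regular 16-gon, circumradius r=4.5. The outline is a single polygon with 16 vertices. Extrusion per mm of travel: 0.4 × 0.12 / (π × 0.875²) = 0.019956. Accumulating E over each segment gives final E = 0.5606.

G0 X-4.50 Y0.00 Z3.48
G1 X-4.16 Y-1.72 E0.0350
G1 X-3.18 Y-3.18 E0.0701
G1 X-1.72 Y-4.16 E0.1052
G1 X0.00 Y-4.50 E0.1402
G1 X1.72 Y-4.16 E0.1751
G1 X3.18 Y-3.18 E0.2102
G1 X4.16 Y-1.72 E0.2453
G1 X4.50 Y0.00 E0.2803
G1 X4.16 Y1.72 E0.3153
G1 X3.18 Y3.18 E0.3504
G1 X1.72 Y4.16 E0.3855
G1 X0.00 Y4.50 E0.4205
G1 X-1.72 Y4.16 E0.4555
G1 X-3.18 Y3.18 E0.4906
G1 X-4.16 Y1.72 E0.5256
G1 X-4.50 Y0.00 E0.5606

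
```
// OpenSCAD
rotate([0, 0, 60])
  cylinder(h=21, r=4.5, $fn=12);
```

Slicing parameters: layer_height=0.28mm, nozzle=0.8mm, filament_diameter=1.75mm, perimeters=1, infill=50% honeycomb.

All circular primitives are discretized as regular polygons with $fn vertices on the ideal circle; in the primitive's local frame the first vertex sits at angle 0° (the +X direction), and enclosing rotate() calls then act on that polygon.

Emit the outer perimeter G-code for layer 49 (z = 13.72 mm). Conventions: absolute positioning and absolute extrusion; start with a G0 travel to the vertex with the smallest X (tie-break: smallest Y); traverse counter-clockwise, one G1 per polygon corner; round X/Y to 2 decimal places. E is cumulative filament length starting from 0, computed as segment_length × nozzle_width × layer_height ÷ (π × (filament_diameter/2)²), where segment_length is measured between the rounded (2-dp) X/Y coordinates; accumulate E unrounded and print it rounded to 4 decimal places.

G0 X-4.50 Y0.00 Z13.72
G1 X-3.90 Y-2.25 E0.2169
G1 X-2.25 Y-3.90 E0.4342
G1 X0.00 Y-4.50 E0.6510
G1 X2.25 Y-3.90 E0.8679
G1 X3.90 Y-2.25 E1.0852
G1 X4.50 Y0.00 E1.3021
G1 X3.90 Y2.25 E1.5189
G1 X2.25 Y3.90 E1.7362
G1 X0.00 Y4.50 E1.9531
G1 X-2.25 Y3.90 E2.1700
G1 X-3.90 Y2.25 E2.3873
G1 X-4.50 Y0.00 E2.6041

At z = 13.72 mm: the r=4.5 cylinder contributes a regular 12-gon of circumradius 4.5; (whole slice rotated 60° about Z — lengths, areas and connectivity unchanged). The outline is a single polygon with 12 vertices. Extrusion per mm of travel: 0.8 × 0.28 / (π × 0.875²) = 0.093128. Accumulating E over each segment gives final E = 2.6041.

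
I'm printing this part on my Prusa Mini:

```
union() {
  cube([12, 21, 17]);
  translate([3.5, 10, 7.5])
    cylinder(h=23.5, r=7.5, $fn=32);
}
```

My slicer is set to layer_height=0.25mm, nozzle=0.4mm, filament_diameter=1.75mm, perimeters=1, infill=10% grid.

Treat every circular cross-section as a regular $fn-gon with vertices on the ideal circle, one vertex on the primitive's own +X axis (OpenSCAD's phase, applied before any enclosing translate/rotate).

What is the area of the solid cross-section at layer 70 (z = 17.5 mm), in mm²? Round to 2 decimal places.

175.58 mm²

At z = 17.5 mm: the cube is absent (z outside [0, 17]); the r=7.5 cylinder at (3.5, 10) contributes a regular 32-gon of circumradius 7.5 (area = (32/2)·7.500²·sin(360°/32) = 175.58 mm²); Taking the union: only the r=7.5 cylinder at (3.5, 10) is present, so the union is just that shape — area = 175.58 mm². Overall, the cross-section is a single solid region. Net area = 175.58 mm².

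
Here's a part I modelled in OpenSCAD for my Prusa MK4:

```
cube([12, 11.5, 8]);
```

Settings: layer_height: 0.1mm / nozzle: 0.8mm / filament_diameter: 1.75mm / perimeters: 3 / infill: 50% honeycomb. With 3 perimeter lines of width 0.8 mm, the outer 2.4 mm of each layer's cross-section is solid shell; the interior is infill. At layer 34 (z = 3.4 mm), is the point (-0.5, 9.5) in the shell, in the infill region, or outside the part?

outside

At z = 3.4 mm: the 12×11.5 cube contributes its full rectangle. Overall, the cross-section is a single solid region. The nearest boundary edge runs (0.00, 11.50)→(0.00, 0.00); distance from the point to it = 0.50 mm. The point is not inside any of the regions above, so it lies outside the cross-section (0.50 mm from the nearest boundary).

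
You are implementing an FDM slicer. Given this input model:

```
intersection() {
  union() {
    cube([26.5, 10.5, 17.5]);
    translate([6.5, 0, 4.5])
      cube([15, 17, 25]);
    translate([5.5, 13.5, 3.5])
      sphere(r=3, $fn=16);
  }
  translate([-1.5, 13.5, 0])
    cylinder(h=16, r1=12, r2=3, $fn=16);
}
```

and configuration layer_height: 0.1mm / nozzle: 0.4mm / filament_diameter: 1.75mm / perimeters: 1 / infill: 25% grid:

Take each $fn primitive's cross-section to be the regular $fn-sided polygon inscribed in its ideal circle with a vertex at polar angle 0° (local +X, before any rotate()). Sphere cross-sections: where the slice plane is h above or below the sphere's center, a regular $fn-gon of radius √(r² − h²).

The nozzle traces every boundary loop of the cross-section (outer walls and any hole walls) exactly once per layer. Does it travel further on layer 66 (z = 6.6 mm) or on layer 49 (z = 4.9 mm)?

Layer 66 (z = 6.6): the cube (footprint 26.5×10.5) is included at this height (perimeter 74.00 mm); the cube at (6.5, 0) (footprint 15×17) is included at this height (perimeter 64.00 mm); the sphere at (5.5, 13.5) is absent (|z−center|=3.100 > r=3); Taking the union: the regions partially overlap (shared area 157.50 mm²), so the edge portions inside another operand are dropped and the merged outline is re-measured after clipping — boundary = 87.00 mm; the cone at (-1.5, 13.5): at t=0.412 of its height the radius interpolates to r₁+(r₂−r₁)t = 8.287, giving a regular 16-gon of that circumradius (perimeter = 2·16·8.287·sin(180°/16) = 51.74 mm); Keeping only the common overlap: the cone at (-1.5, 13.5) partially overlaps that combined region; clipping to the common part keeps 21.31 mm² — boundary = 25.36 mm. So its perimeter = 25.36 mm. Layer 49 (z = 4.9): the 26.5×10.5 cube contributes its full rectangle (perimeter 74.00 mm); the 15×17 cube at (6.5, 0) contributes its full rectangle (perimeter 64.00 mm); the sphere at (5.5, 13.5): section is a regular 16-gon, circumradius = √(r²−h²) = √(3²−1.4²) = 2.653 (perimeter = 2·16·2.653·sin(180°/16) = 16.56 mm); Merging all regions: the regions partially overlap (shared area 163.17 mm²), so the edge portions inside another operand are dropped and the merged outline is re-measured after clipping — boundary = 92.41 mm; the cone at (-1.5, 13.5): at t=0.306 of its height the radius interpolates to r₁+(r₂−r₁)t = 9.244, giving a regular 16-gon of that circumradius (perimeter = 2·16·9.244·sin(180°/16) = 57.71 mm); Taking the intersection: the cone at (-1.5, 13.5) partially overlaps the result so far; clipping to the common part keeps 51.28 mm² — boundary = 41.37 mm. So its perimeter = 41.37 mm. Layer 49 is larger (41.37 vs 25.36 mm).

layer 49 (z = 4.9 mm)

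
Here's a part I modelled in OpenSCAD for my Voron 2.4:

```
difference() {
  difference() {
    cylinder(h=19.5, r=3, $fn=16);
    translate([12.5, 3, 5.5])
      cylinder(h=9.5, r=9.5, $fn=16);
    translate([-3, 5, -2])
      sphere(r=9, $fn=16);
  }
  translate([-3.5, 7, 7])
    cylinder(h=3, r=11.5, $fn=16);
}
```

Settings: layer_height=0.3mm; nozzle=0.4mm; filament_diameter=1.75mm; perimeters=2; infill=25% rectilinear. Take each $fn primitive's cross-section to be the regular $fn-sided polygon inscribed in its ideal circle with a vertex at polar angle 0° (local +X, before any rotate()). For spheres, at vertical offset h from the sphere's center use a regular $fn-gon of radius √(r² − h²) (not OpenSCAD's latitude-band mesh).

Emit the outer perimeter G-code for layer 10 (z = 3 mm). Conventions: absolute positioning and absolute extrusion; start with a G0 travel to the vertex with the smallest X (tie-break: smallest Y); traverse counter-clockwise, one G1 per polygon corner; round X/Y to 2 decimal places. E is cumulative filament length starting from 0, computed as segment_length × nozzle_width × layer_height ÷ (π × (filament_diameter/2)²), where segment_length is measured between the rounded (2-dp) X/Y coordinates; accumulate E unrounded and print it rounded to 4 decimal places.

G0 X-1.91 Y-2.27 Z3.00
G1 X-1.15 Y-2.77 E0.0454
G1 X0.00 Y-3.00 E0.1039
G1 X1.15 Y-2.77 E0.1624
G1 X2.12 Y-2.12 E0.2207
G1 X2.77 Y-1.15 E0.2789
G1 X3.00 Y0.00 E0.3374
G1 X2.88 Y0.59 E0.3675
G1 X2.29 Y-0.29 E0.4203
G1 X-0.14 Y-1.91 E0.5660
G1 X-1.91 Y-2.27 E0.6561

At z = 3 mm: the r=3 cylinder gives a regular 16-gon of circumradius 3 (constant along its height); the cylinder at (12.5, 3) does not reach this height (z outside [5.5, 15]); the r=9 sphere at (-3, 5) slices to a regular 16-gon of circumradius 7.483 (√(r²−h²) with h=5 from center); Subtracting the remaining from the first: starting from the r=3 cylinder, the r=9 sphere at (-3, 5) partially overlaps it — only the 21.69 mm² overlap (of its 171.44 mm²) is removed, clipping the outline — 1 connected region; the cylinder at (-3.5, 7) is absent (z outside [7, 10]); Taking the first minus the rest: none of the subtracted shapes is present at this height, so that combined region is unchanged — 1 connected region. The outline is a single polygon with 10 vertices. Extrusion per mm of travel: 0.4 × 0.3 / (π × 0.875²) = 0.049890. Accumulating E over each segment gives final E = 0.6561.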